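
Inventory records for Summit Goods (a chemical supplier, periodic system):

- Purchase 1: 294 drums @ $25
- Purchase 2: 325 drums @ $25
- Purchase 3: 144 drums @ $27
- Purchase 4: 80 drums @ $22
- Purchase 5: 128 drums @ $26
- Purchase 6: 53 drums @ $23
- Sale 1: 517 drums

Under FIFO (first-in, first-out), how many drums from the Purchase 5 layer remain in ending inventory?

Sale 1 (517) [FIFO — oldest first]: 294 @ $25 + 223 @ $25 = $12,925
Ending inventory: 102 @ $25 + 144 @ $27 + 80 @ $22 + 128 @ $26 + 53 @ $23 = $12,745

128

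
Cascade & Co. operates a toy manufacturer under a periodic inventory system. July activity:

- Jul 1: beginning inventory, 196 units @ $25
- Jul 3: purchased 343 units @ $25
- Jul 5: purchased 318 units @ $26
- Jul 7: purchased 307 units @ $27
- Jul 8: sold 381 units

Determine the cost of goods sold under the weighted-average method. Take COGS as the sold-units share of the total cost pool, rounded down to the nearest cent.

Jul 8, sell 381: 381/1164 × $30,032.00 → $9,830.06
Ending inventory (cost pool remaining) = $20,201.94

COGS = $9,830.06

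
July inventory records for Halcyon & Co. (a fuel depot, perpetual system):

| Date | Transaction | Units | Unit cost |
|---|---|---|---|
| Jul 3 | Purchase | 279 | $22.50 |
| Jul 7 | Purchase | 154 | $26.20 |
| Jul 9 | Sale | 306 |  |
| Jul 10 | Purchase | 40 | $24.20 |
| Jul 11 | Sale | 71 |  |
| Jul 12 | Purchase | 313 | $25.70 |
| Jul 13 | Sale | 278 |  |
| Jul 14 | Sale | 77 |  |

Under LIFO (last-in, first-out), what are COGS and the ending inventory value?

COGS = $18,109.40; ending inventory = $1,215.00

Jul 9, 306 sold [LIFO — newest first]: 154 @ $26.20 + 152 @ $22.50 = $7,454.80
Jul 11, 71 sold [LIFO — newest first]: 40 @ $24.20 + 31 @ $22.50 = $1,665.50
Jul 13, 278 sold [LIFO — newest first]: 278 @ $25.70 = $7,144.60
Jul 14, 77 sold [LIFO — newest first]: 35 @ $25.70 + 42 @ $22.50 = $1,844.50
Total COGS = $7,454.80 + $1,665.50 + $7,144.60 + $1,844.50 = $18,109.40
Ending inventory: 54 @ $22.50 = $1,215.00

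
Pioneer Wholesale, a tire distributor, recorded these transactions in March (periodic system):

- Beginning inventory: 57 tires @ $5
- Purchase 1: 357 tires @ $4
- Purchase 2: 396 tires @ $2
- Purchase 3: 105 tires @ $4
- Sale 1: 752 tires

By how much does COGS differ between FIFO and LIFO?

FIFO COGS: 57 @ $5 + 357 @ $4 + 338 @ $2 = $2,389
LIFO COGS: 105 @ $4 + 396 @ $2 + 251 @ $4 = $2,216
Difference = |$2,389 − $2,216| = $173

$173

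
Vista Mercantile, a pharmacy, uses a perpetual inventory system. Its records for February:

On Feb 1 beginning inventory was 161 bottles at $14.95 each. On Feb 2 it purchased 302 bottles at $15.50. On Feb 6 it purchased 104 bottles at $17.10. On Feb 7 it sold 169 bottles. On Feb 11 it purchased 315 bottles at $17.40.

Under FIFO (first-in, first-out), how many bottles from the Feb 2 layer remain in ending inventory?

Feb 7, 169 sold [FIFO — oldest first]: 161 @ $14.95 + 8 @ $15.50 = $2,530.95
Ending inventory: 294 @ $15.50 + 104 @ $17.10 + 315 @ $17.40 = $11,816.40

294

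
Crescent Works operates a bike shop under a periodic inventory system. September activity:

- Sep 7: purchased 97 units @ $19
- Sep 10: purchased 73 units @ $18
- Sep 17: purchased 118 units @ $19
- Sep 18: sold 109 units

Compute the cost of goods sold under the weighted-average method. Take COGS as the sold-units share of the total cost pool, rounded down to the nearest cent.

COGS = $2,043.37

Sep 18, sell 109: 109/288 × $5,399.00 → $2,043.37
Ending inventory (cost pool remaining) = $3,355.63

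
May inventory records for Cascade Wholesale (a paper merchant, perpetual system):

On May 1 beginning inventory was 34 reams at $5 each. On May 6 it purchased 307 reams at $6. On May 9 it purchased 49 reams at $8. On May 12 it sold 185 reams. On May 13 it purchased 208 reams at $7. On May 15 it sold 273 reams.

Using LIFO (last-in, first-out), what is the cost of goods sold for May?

COGS = $3,054

May 12, 185 sold [LIFO — newest first]: 49 @ $8 + 136 @ $6 = $1,208
May 15, 273 sold [LIFO — newest first]: 208 @ $7 + 65 @ $6 = $1,846
Total COGS = $1,208 + $1,846 = $3,054
Ending inventory: 34 @ $5 + 106 @ $6 = $806
Check: goods available $3,860 = COGS $3,054 + ending $806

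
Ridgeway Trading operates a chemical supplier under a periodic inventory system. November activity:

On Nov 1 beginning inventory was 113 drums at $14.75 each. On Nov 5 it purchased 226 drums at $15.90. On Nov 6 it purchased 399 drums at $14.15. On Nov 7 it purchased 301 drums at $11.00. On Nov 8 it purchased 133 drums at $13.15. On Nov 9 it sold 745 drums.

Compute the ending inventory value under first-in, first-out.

Ending inventory = $4,982.95

Nov 9, 745 sold [FIFO — oldest first]: 113 @ $14.75 + 226 @ $15.90 + 399 @ $14.15 + 7 @ $11.00 = $10,983.00
Ending inventory: 294 @ $11.00 + 133 @ $13.15 = $4,982.95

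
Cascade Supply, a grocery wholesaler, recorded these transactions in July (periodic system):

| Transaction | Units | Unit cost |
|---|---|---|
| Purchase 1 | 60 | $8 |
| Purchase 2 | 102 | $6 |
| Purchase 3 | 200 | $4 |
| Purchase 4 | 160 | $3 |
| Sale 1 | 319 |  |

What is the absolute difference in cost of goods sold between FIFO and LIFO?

$604

FIFO COGS: 60 @ $8 + 102 @ $6 + 157 @ $4 = $1,720
LIFO COGS: 160 @ $3 + 159 @ $4 = $1,116
Difference = |$1,720 − $1,116| = $604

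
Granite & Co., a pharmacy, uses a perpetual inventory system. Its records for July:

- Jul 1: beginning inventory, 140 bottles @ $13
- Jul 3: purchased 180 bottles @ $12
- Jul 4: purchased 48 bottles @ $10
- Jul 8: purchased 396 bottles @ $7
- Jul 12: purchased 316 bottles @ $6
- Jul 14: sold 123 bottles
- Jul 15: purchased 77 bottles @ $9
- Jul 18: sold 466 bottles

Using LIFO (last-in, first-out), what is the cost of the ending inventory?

Jul 14, 123 sold [LIFO — newest first]: 123 @ $6 = $738
Jul 18, 466 sold [LIFO — newest first]: 77 @ $9 + 193 @ $6 + 196 @ $7 = $3,223
Total COGS = $738 + $3,223 = $3,961
Ending inventory: 140 @ $13 + 180 @ $12 + 48 @ $10 + 200 @ $7 = $5,860

Ending inventory = $5,860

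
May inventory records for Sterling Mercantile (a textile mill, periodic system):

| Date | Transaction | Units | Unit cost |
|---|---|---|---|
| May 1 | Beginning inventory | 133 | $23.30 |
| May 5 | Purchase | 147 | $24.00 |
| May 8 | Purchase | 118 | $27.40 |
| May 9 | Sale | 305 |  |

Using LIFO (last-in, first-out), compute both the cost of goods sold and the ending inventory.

May 9, 305 sold [LIFO — newest first]: 118 @ $27.40 + 147 @ $24.00 + 40 @ $23.30 = $7,693.20
Ending inventory: 93 @ $23.30 = $2,166.90
Check: goods available $9,860.10 = COGS $7,693.20 + ending $2,166.90

COGS = $7,693.20; ending inventory = $2,166.90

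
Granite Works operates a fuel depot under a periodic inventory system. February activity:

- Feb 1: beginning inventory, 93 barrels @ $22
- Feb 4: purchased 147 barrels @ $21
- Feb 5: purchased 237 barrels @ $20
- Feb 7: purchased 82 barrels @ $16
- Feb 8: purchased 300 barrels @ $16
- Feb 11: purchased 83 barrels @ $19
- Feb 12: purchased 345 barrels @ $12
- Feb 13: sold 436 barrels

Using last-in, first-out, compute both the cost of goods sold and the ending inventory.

Feb 13, 436 sold [LIFO — newest first]: 345 @ $12 + 83 @ $19 + 8 @ $16 = $5,845
Ending inventory: 93 @ $22 + 147 @ $21 + 237 @ $20 + 82 @ $16 + 292 @ $16 = $15,857

COGS = $5,845; ending inventory = $15,857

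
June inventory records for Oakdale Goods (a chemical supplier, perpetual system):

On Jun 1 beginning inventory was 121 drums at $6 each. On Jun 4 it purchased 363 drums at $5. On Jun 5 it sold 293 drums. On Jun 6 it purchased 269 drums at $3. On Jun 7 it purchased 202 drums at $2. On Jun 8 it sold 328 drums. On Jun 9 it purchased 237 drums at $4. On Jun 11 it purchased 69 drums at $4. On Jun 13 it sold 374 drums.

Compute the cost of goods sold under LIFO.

COGS = $3,675

Jun 5, 293 sold [LIFO — newest first]: 293 @ $5 = $1,465
Jun 8, 328 sold [LIFO — newest first]: 202 @ $2 + 126 @ $3 = $782
Jun 13, 374 sold [LIFO — newest first]: 69 @ $4 + 237 @ $4 + 68 @ $3 = $1,428
Total COGS = $1,465 + $782 + $1,428 = $3,675
Ending inventory: 121 @ $6 + 70 @ $5 + 75 @ $3 = $1,301
Check: goods available $4,976 = COGS $3,675 + ending $1,301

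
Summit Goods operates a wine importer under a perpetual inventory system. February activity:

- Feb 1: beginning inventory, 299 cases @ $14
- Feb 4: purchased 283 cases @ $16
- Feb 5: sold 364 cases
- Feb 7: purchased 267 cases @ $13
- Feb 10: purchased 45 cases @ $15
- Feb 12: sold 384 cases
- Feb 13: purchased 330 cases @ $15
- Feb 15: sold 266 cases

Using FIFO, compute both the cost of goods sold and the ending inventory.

Feb 5, 364 sold [FIFO — oldest first]: 299 @ $14 + 65 @ $16 = $5,226
Feb 12, 384 sold [FIFO — oldest first]: 218 @ $16 + 166 @ $13 = $5,646
Feb 15, 266 sold [FIFO — oldest first]: 101 @ $13 + 45 @ $15 + 120 @ $15 = $3,788
Total COGS = $5,226 + $5,646 + $3,788 = $14,660
Ending inventory: 210 @ $15 = $3,150
Check: goods available $17,810 = COGS $14,660 + ending $3,150

COGS = $14,660; ending inventory = $3,150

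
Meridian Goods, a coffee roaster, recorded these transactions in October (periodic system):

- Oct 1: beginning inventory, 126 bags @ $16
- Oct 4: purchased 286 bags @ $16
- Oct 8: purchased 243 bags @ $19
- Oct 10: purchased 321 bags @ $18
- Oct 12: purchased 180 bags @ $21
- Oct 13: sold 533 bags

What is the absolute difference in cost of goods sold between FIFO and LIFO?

FIFO COGS: 126 @ $16 + 286 @ $16 + 121 @ $19 = $8,891
LIFO COGS: 180 @ $21 + 321 @ $18 + 32 @ $19 = $10,166
Difference = |$8,891 − $10,166| = $1,275

$1,275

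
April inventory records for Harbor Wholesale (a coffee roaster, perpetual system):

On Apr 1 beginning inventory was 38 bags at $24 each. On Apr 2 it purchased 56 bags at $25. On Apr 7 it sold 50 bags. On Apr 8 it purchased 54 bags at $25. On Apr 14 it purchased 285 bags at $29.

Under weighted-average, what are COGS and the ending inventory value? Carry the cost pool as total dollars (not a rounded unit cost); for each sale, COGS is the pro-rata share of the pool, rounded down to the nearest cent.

COGS = $1,229.78; ending inventory = $10,697.22

After Apr 1: 38 on hand, pool $912.00 (≈ $24.0000 each)
After Apr 2: 94 on hand, pool $2,312.00 (≈ $24.5957 each)
Apr 7, sell 50: 50/94 × $2,312.00 → $1,229.78
After Apr 8: 98 on hand, pool $2,432.22 (≈ $24.8186 each)
After Apr 14: 383 on hand, pool $10,697.22 (≈ $27.9301 each)
Ending inventory (cost pool remaining) = $10,697.22
Check: goods available $11,927.00 = COGS $1,229.78 + ending $10,697.22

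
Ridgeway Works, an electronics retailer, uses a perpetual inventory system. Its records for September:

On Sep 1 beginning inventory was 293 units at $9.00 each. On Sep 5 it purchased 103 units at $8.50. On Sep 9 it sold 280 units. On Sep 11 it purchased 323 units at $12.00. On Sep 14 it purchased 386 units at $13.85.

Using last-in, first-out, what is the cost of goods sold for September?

COGS = $2,468.50

Sep 9, 280 sold [LIFO — newest first]: 103 @ $8.50 + 177 @ $9.00 = $2,468.50
Ending inventory: 116 @ $9.00 + 323 @ $12.00 + 386 @ $13.85 = $10,266.10
Check: goods available $12,734.60 = COGS $2,468.50 + ending $10,266.10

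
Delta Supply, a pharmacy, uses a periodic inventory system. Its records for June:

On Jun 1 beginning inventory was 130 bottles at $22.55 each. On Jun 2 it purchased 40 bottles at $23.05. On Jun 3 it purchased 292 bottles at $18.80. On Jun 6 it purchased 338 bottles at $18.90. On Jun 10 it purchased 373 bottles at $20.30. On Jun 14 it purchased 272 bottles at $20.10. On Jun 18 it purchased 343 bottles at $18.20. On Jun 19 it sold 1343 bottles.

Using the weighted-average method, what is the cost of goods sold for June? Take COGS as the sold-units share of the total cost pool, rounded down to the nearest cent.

Jun 19, sell 1343: 1343/1788 × $35,013.00 → $26,298.91
Ending inventory (cost pool remaining) = $8,714.09

COGS = $26,298.91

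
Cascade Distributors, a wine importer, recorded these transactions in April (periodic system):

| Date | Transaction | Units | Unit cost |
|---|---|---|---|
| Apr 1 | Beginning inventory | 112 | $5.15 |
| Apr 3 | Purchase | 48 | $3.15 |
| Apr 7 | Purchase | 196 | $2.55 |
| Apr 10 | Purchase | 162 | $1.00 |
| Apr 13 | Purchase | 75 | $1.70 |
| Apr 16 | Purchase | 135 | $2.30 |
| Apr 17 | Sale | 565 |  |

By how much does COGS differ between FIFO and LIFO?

$377.55

FIFO COGS: 112 @ $5.15 + 48 @ $3.15 + 196 @ $2.55 + 162 @ $1.00 + 47 @ $1.70 = $1,469.70
LIFO COGS: 135 @ $2.30 + 75 @ $1.70 + 162 @ $1.00 + 193 @ $2.55 = $1,092.15
Difference = |$1,469.70 − $1,092.15| = $377.55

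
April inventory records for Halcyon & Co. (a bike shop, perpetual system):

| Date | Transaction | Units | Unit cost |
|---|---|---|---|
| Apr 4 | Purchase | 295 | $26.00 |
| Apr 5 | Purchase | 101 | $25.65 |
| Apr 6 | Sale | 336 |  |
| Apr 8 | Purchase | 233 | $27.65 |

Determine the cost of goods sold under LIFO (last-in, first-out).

COGS = $8,700.65

Apr 6, 336 sold [LIFO — newest first]: 101 @ $25.65 + 235 @ $26.00 = $8,700.65
Ending inventory: 60 @ $26.00 + 233 @ $27.65 = $8,002.45
Check: goods available $16,703.10 = COGS $8,700.65 + ending $8,002.45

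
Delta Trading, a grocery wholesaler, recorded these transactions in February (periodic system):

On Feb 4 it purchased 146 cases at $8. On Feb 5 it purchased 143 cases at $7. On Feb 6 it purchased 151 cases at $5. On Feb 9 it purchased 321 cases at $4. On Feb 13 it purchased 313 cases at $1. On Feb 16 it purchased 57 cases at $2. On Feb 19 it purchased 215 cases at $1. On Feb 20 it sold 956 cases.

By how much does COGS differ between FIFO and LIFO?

$2,227

FIFO COGS: 146 @ $8 + 143 @ $7 + 151 @ $5 + 321 @ $4 + 195 @ $1 = $4,403
LIFO COGS: 215 @ $1 + 57 @ $2 + 313 @ $1 + 321 @ $4 + 50 @ $5 = $2,176
Difference = |$4,403 − $2,176| = $2,227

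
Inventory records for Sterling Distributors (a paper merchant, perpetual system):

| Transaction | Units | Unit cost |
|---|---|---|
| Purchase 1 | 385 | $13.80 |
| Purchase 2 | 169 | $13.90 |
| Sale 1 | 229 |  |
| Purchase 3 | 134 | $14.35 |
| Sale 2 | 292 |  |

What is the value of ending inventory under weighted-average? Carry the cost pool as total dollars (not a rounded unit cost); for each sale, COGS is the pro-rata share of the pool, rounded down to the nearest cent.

Ending inventory = $2,335.03

After Purchase 1: 385 on hand, pool $5,313.00 (≈ $13.8000 each)
After Purchase 2: 554 on hand, pool $7,662.10 (≈ $13.8305 each)
Sale 1, sell 229: 229/554 × $7,662.10 → $3,167.18
After Purchase 3: 459 on hand, pool $6,417.82 (≈ $13.9822 each)
Sale 2, sell 292: 292/459 × $6,417.82 → $4,082.79
Total COGS = $3,167.18 + $4,082.79 = $7,249.97
Ending inventory (cost pool remaining) = $2,335.03
Check: goods available $9,585.00 = COGS $7,249.97 + ending $2,335.03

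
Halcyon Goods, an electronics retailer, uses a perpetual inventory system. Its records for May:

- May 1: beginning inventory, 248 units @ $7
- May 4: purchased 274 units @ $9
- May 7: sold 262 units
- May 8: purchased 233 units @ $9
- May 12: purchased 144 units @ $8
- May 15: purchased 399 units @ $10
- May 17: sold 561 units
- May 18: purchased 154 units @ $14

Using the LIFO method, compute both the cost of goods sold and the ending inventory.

COGS = $7,662; ending inventory = $5,935

May 7, 262 sold [LIFO — newest first]: 262 @ $9 = $2,358
May 17, 561 sold [LIFO — newest first]: 399 @ $10 + 144 @ $8 + 18 @ $9 = $5,304
Total COGS = $2,358 + $5,304 = $7,662
Ending inventory: 248 @ $7 + 12 @ $9 + 215 @ $9 + 154 @ $14 = $5,935
Check: goods available $13,597 = COGS $7,662 + ending $5,935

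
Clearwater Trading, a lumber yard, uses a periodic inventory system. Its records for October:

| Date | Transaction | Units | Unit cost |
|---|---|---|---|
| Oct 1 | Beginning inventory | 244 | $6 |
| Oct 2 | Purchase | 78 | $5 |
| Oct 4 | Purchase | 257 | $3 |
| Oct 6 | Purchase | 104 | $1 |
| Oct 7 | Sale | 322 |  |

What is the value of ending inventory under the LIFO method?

Oct 7, 322 sold [LIFO — newest first]: 104 @ $1 + 218 @ $3 = $758
Ending inventory: 244 @ $6 + 78 @ $5 + 39 @ $3 = $1,971

Ending inventory = $1,971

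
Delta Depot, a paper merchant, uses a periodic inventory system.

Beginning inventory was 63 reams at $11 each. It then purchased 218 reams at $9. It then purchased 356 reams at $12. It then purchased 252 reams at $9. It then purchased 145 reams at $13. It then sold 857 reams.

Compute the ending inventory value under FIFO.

Sale 1 (857) [FIFO — oldest first]: 63 @ $11 + 218 @ $9 + 356 @ $12 + 220 @ $9 = $8,907
Ending inventory: 32 @ $9 + 145 @ $13 = $2,173
Check: goods available $11,080 = COGS $8,907 + ending $2,173

Ending inventory = $2,173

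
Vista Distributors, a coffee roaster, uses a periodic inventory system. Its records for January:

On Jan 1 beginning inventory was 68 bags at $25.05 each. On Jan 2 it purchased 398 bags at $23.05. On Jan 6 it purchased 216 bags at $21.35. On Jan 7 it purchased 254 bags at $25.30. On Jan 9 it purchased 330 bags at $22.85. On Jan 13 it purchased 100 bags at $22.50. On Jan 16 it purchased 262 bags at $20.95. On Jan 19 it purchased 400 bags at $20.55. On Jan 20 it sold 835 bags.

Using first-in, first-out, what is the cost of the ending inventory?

Ending inventory = $26,054.70

Jan 20, 835 sold [FIFO — oldest first]: 68 @ $25.05 + 398 @ $23.05 + 216 @ $21.35 + 153 @ $25.30 = $19,359.80
Ending inventory: 101 @ $25.30 + 330 @ $22.85 + 100 @ $22.50 + 262 @ $20.95 + 400 @ $20.55 = $26,054.70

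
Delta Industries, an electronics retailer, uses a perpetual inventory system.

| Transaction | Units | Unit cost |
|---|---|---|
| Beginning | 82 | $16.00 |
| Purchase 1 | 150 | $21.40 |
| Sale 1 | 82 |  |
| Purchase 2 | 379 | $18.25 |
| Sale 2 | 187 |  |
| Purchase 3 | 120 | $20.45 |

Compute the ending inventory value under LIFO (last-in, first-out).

Sale 1 (82) [LIFO — newest first]: 82 @ $21.40 = $1,754.80
Sale 2 (187) [LIFO — newest first]: 187 @ $18.25 = $3,412.75
Total COGS = $1,754.80 + $3,412.75 = $5,167.55
Ending inventory: 82 @ $16.00 + 68 @ $21.40 + 192 @ $18.25 + 120 @ $20.45 = $8,725.20
Check: goods available $13,892.75 = COGS $5,167.55 + ending $8,725.20

Ending inventory = $8,725.20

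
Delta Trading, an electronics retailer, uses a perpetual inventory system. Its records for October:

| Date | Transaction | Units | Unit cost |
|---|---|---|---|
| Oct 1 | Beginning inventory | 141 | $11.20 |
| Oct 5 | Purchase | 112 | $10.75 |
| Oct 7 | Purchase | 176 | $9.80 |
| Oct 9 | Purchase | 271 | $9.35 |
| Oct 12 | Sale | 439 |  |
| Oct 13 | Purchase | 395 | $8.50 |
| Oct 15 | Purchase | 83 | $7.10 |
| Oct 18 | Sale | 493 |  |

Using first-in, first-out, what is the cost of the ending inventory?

Oct 12, 439 sold [FIFO — oldest first]: 141 @ $11.20 + 112 @ $10.75 + 176 @ $9.80 + 10 @ $9.35 = $4,601.50
Oct 18, 493 sold [FIFO — oldest first]: 261 @ $9.35 + 232 @ $8.50 = $4,412.35
Total COGS = $4,601.50 + $4,412.35 = $9,013.85
Ending inventory: 163 @ $8.50 + 83 @ $7.10 = $1,974.80
Check: goods available $10,988.65 = COGS $9,013.85 + ending $1,974.80

Ending inventory = $1,974.80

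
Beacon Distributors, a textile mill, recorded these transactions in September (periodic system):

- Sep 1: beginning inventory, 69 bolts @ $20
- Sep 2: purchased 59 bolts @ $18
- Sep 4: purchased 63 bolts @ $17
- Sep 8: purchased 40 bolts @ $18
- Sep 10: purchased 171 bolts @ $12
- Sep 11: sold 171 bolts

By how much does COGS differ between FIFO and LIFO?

$1,121

FIFO COGS: 69 @ $20 + 59 @ $18 + 43 @ $17 = $3,173
LIFO COGS: 171 @ $12 = $2,052
Difference = |$3,173 − $2,052| = $1,121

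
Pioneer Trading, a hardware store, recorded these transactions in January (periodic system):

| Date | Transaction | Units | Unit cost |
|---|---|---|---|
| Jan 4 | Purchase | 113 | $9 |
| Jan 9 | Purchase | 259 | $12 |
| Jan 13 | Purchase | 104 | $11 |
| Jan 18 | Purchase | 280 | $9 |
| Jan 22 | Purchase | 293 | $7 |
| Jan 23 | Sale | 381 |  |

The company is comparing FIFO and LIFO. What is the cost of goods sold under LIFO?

COGS = $2,843

FIFO COGS: 113 @ $9 + 259 @ $12 + 9 @ $11 = $4,224
LIFO COGS: 293 @ $7 + 88 @ $9 = $2,843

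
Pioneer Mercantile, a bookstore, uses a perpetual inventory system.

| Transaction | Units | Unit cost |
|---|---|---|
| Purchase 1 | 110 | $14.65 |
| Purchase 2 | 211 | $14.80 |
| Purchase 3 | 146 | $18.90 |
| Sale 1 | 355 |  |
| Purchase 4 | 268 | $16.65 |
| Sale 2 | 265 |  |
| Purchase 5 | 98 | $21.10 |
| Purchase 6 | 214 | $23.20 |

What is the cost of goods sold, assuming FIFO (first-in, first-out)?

COGS = $10,041.15

Sale 1 (355) [FIFO — oldest first]: 110 @ $14.65 + 211 @ $14.80 + 34 @ $18.90 = $5,376.90
Sale 2 (265) [FIFO — oldest first]: 112 @ $18.90 + 153 @ $16.65 = $4,664.25
Total COGS = $5,376.90 + $4,664.25 = $10,041.15
Ending inventory: 115 @ $16.65 + 98 @ $21.10 + 214 @ $23.20 = $8,947.35
Check: goods available $18,988.50 = COGS $10,041.15 + ending $8,947.35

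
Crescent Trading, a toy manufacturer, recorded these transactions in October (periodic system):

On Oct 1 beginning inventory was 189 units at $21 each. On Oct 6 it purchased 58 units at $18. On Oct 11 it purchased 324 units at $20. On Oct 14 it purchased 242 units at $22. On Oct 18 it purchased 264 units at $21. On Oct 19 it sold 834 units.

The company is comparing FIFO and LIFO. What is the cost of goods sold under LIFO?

COGS = $17,420

FIFO COGS: 189 @ $21 + 58 @ $18 + 324 @ $20 + 242 @ $22 + 21 @ $21 = $17,258
LIFO COGS: 264 @ $21 + 242 @ $22 + 324 @ $20 + 4 @ $18 = $17,420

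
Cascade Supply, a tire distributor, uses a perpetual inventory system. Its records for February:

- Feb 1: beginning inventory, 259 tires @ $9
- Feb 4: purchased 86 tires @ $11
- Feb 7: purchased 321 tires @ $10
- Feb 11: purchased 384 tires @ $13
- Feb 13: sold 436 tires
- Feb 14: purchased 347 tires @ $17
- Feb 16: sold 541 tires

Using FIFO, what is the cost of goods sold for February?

Feb 13, 436 sold [FIFO — oldest first]: 259 @ $9 + 86 @ $11 + 91 @ $10 = $4,187
Feb 16, 541 sold [FIFO — oldest first]: 230 @ $10 + 311 @ $13 = $6,343
Total COGS = $4,187 + $6,343 = $10,530
Ending inventory: 73 @ $13 + 347 @ $17 = $6,848
Check: goods available $17,378 = COGS $10,530 + ending $6,848

COGS = $10,530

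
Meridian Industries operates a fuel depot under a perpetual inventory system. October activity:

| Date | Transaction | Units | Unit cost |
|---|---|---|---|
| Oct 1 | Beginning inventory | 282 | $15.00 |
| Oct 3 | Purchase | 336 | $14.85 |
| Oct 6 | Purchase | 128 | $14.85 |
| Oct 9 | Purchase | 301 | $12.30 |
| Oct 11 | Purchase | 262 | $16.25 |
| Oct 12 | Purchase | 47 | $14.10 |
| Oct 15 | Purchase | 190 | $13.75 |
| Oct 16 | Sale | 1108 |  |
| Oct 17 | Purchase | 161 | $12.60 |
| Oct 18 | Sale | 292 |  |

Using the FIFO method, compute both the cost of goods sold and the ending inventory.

Oct 16, 1108 sold [FIFO — oldest first]: 282 @ $15.00 + 336 @ $14.85 + 128 @ $14.85 + 301 @ $12.30 + 61 @ $16.25 = $15,813.95
Oct 18, 292 sold [FIFO — oldest first]: 201 @ $16.25 + 47 @ $14.10 + 44 @ $13.75 = $4,533.95
Total COGS = $15,813.95 + $4,533.95 = $20,347.90
Ending inventory: 146 @ $13.75 + 161 @ $12.60 = $4,036.10
Check: goods available $24,384.00 = COGS $20,347.90 + ending $4,036.10

COGS = $20,347.90; ending inventory = $4,036.10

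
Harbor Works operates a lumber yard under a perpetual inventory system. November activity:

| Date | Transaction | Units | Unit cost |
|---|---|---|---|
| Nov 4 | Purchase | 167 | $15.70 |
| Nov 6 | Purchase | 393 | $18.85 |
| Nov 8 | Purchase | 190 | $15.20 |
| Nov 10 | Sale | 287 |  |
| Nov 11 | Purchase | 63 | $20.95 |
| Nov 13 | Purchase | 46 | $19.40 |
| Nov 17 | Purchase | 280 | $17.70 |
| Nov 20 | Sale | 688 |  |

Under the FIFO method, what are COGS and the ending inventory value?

COGS = $17,183.40; ending inventory = $2,902.80

Nov 10, 287 sold [FIFO — oldest first]: 167 @ $15.70 + 120 @ $18.85 = $4,883.90
Nov 20, 688 sold [FIFO — oldest first]: 273 @ $18.85 + 190 @ $15.20 + 63 @ $20.95 + 46 @ $19.40 + 116 @ $17.70 = $12,299.50
Total COGS = $4,883.90 + $12,299.50 = $17,183.40
Ending inventory: 164 @ $17.70 = $2,902.80
Check: goods available $20,086.20 = COGS $17,183.40 + ending $2,902.80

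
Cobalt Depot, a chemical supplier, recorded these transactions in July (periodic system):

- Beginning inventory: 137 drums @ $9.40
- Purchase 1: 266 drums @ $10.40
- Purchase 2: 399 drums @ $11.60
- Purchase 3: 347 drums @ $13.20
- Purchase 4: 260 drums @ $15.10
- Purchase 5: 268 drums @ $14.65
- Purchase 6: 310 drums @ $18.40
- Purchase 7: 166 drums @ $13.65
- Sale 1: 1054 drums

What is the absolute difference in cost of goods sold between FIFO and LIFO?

$4,473.10

FIFO COGS: 137 @ $9.40 + 266 @ $10.40 + 399 @ $11.60 + 252 @ $13.20 = $12,009.00
LIFO COGS: 166 @ $13.65 + 310 @ $18.40 + 268 @ $14.65 + 260 @ $15.10 + 50 @ $13.20 = $16,482.10
Difference = |$12,009.00 − $16,482.10| = $4,473.10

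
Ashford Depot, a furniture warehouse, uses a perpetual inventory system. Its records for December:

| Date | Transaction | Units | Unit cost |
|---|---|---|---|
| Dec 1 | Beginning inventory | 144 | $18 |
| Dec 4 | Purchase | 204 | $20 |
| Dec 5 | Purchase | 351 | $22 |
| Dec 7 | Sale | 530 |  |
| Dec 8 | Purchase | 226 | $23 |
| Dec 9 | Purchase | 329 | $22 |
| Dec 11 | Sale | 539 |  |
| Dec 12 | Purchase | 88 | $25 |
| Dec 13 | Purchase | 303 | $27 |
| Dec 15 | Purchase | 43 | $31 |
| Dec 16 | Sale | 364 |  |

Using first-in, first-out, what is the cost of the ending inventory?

Dec 7, 530 sold [FIFO — oldest first]: 144 @ $18 + 204 @ $20 + 182 @ $22 = $10,676
Dec 11, 539 sold [FIFO — oldest first]: 169 @ $22 + 226 @ $23 + 144 @ $22 = $12,084
Dec 16, 364 sold [FIFO — oldest first]: 185 @ $22 + 88 @ $25 + 91 @ $27 = $8,727
Total COGS = $10,676 + $12,084 + $8,727 = $31,487
Ending inventory: 212 @ $27 + 43 @ $31 = $7,057

Ending inventory = $7,057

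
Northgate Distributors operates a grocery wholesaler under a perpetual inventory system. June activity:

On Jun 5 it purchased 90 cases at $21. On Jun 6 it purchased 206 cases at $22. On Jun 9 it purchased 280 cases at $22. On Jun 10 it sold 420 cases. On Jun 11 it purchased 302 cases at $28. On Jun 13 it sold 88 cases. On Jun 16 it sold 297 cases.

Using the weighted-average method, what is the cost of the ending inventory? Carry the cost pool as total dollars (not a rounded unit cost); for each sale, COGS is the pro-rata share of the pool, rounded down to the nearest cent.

Ending inventory = $1,890.93

After Jun 5: 90 on hand, pool $1,890.00 (≈ $21.0000 each)
After Jun 6: 296 on hand, pool $6,422.00 (≈ $21.6959 each)
After Jun 9: 576 on hand, pool $12,582.00 (≈ $21.8438 each)
Jun 10, sell 420: 420/576 × $12,582.00 → $9,174.37
After Jun 11: 458 on hand, pool $11,863.63 (≈ $25.9031 each)
Jun 13, sell 88: 88/458 × $11,863.63 → $2,279.47
Jun 16, sell 297: 297/370 × $9,584.16 → $7,693.23
Total COGS = $9,174.37 + $2,279.47 + $7,693.23 = $19,147.07
Ending inventory (cost pool remaining) = $1,890.93
Check: goods available $21,038.00 = COGS $19,147.07 + ending $1,890.93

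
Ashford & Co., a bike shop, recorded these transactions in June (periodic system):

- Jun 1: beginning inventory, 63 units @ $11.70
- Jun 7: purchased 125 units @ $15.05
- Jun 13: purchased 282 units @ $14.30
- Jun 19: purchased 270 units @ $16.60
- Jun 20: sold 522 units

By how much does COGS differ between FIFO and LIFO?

FIFO COGS: 63 @ $11.70 + 125 @ $15.05 + 282 @ $14.30 + 52 @ $16.60 = $7,514.15
LIFO COGS: 270 @ $16.60 + 252 @ $14.30 = $8,085.60
Difference = |$7,514.15 − $8,085.60| = $571.45

$571.45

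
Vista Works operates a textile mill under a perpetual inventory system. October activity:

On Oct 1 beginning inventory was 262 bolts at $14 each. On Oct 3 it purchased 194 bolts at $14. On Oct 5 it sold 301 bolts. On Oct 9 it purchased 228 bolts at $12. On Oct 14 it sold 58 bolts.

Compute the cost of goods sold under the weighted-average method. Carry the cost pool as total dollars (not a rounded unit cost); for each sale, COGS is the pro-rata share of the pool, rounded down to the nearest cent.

After Oct 1: 262 on hand, pool $3,668.00 (≈ $14.0000 each)
After Oct 3: 456 on hand, pool $6,384.00 (≈ $14.0000 each)
Oct 5, sell 301: 301/456 × $6,384.00 → $4,214.00
After Oct 9: 383 on hand, pool $4,906.00 (≈ $12.8094 each)
Oct 14, sell 58: 58/383 × $4,906.00 → $742.94
Total COGS = $4,214.00 + $742.94 = $4,956.94
Ending inventory (cost pool remaining) = $4,163.06

COGS = $4,956.94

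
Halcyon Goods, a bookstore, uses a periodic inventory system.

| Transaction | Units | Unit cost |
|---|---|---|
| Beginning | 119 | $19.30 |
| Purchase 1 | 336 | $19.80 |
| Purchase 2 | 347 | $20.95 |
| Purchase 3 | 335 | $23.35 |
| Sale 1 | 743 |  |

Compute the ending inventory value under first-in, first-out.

Ending inventory = $9,058.30

Sale 1 (743) [FIFO — oldest first]: 119 @ $19.30 + 336 @ $19.80 + 288 @ $20.95 = $14,983.10
Ending inventory: 59 @ $20.95 + 335 @ $23.35 = $9,058.30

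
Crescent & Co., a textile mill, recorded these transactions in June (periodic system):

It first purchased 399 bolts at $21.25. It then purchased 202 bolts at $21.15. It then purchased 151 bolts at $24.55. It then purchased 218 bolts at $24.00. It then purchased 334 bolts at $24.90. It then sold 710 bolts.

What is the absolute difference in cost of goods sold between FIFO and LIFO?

$1,976.70

FIFO COGS: 399 @ $21.25 + 202 @ $21.15 + 109 @ $24.55 = $15,427.00
LIFO COGS: 334 @ $24.90 + 218 @ $24.00 + 151 @ $24.55 + 7 @ $21.15 = $17,403.70
Difference = |$15,427.00 − $17,403.70| = $1,976.70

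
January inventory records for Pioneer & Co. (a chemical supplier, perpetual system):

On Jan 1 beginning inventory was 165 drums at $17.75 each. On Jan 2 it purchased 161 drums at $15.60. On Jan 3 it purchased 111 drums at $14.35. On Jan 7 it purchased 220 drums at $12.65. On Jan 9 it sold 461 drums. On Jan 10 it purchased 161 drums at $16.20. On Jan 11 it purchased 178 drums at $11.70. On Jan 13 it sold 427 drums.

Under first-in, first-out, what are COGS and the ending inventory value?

COGS = $13,243.40; ending inventory = $1,263.60

Jan 9, 461 sold [FIFO — oldest first]: 165 @ $17.75 + 161 @ $15.60 + 111 @ $14.35 + 24 @ $12.65 = $7,336.80
Jan 13, 427 sold [FIFO — oldest first]: 196 @ $12.65 + 161 @ $16.20 + 70 @ $11.70 = $5,906.60
Total COGS = $7,336.80 + $5,906.60 = $13,243.40
Ending inventory: 108 @ $11.70 = $1,263.60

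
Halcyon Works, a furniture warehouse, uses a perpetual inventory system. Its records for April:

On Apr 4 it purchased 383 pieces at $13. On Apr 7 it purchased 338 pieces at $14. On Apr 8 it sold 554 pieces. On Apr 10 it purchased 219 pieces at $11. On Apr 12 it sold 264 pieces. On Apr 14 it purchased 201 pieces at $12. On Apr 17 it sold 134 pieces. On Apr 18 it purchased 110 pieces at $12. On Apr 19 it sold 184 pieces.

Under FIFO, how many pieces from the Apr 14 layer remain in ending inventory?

5

Apr 8, 554 sold [FIFO — oldest first]: 383 @ $13 + 171 @ $14 = $7,373
Apr 12, 264 sold [FIFO — oldest first]: 167 @ $14 + 97 @ $11 = $3,405
Apr 17, 134 sold [FIFO — oldest first]: 122 @ $11 + 12 @ $12 = $1,486
Apr 19, 184 sold [FIFO — oldest first]: 184 @ $12 = $2,208
Total COGS = $7,373 + $3,405 + $1,486 + $2,208 = $14,472
Ending inventory: 5 @ $12 + 110 @ $12 = $1,380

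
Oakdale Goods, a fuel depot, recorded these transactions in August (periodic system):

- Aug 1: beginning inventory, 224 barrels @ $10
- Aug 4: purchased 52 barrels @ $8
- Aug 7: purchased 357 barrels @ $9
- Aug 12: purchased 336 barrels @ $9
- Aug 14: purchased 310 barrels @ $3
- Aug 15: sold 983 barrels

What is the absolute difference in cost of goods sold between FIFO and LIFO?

FIFO COGS: 224 @ $10 + 52 @ $8 + 357 @ $9 + 336 @ $9 + 14 @ $3 = $8,935
LIFO COGS: 310 @ $3 + 336 @ $9 + 337 @ $9 = $6,987
Difference = |$8,935 − $6,987| = $1,948

$1,948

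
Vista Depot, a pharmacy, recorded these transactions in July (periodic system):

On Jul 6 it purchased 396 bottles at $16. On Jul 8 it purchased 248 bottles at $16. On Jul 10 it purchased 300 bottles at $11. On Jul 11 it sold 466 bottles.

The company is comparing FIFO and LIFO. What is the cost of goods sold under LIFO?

FIFO COGS: 396 @ $16 + 70 @ $16 = $7,456
LIFO COGS: 300 @ $11 + 166 @ $16 = $5,956

COGS = $5,956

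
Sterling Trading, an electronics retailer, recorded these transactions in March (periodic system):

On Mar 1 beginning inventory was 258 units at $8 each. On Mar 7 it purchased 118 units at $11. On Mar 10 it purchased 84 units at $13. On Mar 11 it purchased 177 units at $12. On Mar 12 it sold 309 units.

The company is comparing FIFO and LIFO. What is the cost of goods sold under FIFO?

FIFO COGS: 258 @ $8 + 51 @ $11 = $2,625
LIFO COGS: 177 @ $12 + 84 @ $13 + 48 @ $11 = $3,744

COGS = $2,625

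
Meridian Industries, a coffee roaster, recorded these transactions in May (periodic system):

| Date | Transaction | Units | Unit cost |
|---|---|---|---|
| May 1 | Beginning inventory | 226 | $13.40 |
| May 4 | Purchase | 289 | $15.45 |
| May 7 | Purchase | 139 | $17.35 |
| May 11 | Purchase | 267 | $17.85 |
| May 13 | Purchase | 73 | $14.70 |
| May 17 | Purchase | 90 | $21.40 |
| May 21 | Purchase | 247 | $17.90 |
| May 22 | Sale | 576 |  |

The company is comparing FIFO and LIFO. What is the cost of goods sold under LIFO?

COGS = $10,383.50

FIFO COGS: 226 @ $13.40 + 289 @ $15.45 + 61 @ $17.35 = $8,551.80
LIFO COGS: 247 @ $17.90 + 90 @ $21.40 + 73 @ $14.70 + 166 @ $17.85 = $10,383.50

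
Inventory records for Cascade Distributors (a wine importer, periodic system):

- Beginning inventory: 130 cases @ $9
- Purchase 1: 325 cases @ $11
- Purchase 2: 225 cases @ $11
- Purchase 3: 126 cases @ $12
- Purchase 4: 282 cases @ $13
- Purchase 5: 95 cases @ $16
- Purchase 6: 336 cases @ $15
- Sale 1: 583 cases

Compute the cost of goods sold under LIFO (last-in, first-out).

COGS = $8,536

Sale 1 (583) [LIFO — newest first]: 336 @ $15 + 95 @ $16 + 152 @ $13 = $8,536
Ending inventory: 130 @ $9 + 325 @ $11 + 225 @ $11 + 126 @ $12 + 130 @ $13 = $10,422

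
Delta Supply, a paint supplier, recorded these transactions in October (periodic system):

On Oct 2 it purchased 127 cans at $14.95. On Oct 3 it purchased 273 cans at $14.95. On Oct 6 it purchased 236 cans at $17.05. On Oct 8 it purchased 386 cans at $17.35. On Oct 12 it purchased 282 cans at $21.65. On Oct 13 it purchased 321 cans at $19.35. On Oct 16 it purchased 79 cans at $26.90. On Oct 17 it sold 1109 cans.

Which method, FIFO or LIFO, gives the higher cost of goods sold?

LIFO

FIFO COGS: 127 @ $14.95 + 273 @ $14.95 + 236 @ $17.05 + 386 @ $17.35 + 87 @ $21.65 = $18,584.45
LIFO COGS: 79 @ $26.90 + 321 @ $19.35 + 282 @ $21.65 + 386 @ $17.35 + 41 @ $17.05 = $21,837.90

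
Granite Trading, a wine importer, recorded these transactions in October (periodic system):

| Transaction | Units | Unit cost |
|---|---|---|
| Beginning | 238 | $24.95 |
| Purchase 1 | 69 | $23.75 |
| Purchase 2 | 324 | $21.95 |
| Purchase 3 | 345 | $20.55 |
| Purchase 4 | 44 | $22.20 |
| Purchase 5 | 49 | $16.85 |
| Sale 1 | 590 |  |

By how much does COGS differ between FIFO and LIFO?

$1,560.10

FIFO COGS: 238 @ $24.95 + 69 @ $23.75 + 283 @ $21.95 = $13,788.70
LIFO COGS: 49 @ $16.85 + 44 @ $22.20 + 345 @ $20.55 + 152 @ $21.95 = $12,228.60
Difference = |$13,788.70 − $12,228.60| = $1,560.10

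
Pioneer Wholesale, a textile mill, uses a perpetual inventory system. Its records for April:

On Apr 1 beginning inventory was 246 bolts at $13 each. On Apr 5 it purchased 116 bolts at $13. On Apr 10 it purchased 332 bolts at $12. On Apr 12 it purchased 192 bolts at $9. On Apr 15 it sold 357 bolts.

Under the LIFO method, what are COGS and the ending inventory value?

Apr 15, 357 sold [LIFO — newest first]: 192 @ $9 + 165 @ $12 = $3,708
Ending inventory: 246 @ $13 + 116 @ $13 + 167 @ $12 = $6,710

COGS = $3,708; ending inventory = $6,710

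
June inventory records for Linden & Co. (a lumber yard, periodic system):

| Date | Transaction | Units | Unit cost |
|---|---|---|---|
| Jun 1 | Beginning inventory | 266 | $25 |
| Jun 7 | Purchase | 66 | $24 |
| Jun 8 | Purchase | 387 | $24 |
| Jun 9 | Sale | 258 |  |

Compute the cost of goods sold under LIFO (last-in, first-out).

COGS = $6,192

Jun 9, 258 sold [LIFO — newest first]: 258 @ $24 = $6,192
Ending inventory: 266 @ $25 + 66 @ $24 + 129 @ $24 = $11,330
Check: goods available $17,522 = COGS $6,192 + ending $11,330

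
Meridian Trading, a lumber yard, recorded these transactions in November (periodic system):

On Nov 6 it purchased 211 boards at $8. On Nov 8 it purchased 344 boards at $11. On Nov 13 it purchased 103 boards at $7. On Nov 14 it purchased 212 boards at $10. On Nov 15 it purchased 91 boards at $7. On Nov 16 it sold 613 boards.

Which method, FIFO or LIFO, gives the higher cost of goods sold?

FIFO COGS: 211 @ $8 + 344 @ $11 + 58 @ $7 = $5,878
LIFO COGS: 91 @ $7 + 212 @ $10 + 103 @ $7 + 207 @ $11 = $5,755

FIFO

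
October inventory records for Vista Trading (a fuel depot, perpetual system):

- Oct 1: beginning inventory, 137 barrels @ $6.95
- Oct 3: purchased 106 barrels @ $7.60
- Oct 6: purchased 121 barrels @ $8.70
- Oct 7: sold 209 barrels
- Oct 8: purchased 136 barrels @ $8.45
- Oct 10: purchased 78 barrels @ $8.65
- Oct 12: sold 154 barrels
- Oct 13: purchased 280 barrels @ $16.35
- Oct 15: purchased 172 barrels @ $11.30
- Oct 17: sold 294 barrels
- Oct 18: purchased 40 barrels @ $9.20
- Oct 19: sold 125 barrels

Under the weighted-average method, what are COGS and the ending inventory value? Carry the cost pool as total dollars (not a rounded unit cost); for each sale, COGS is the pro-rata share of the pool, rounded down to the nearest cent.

After Oct 1: 137 on hand, pool $952.15 (≈ $6.9500 each)
After Oct 3: 243 on hand, pool $1,757.75 (≈ $7.2335 each)
After Oct 6: 364 on hand, pool $2,810.45 (≈ $7.7210 each)
Oct 7, sell 209: 209/364 × $2,810.45 → $1,613.69
After Oct 8: 291 on hand, pool $2,345.96 (≈ $8.0617 each)
After Oct 10: 369 on hand, pool $3,020.66 (≈ $8.1861 each)
Oct 12, sell 154: 154/369 × $3,020.66 → $1,260.65
After Oct 13: 495 on hand, pool $6,338.01 (≈ $12.8041 each)
After Oct 15: 667 on hand, pool $8,281.61 (≈ $12.4162 each)
Oct 17, sell 294: 294/667 × $8,281.61 → $3,650.36
After Oct 18: 413 on hand, pool $4,999.25 (≈ $12.1047 each)
Oct 19, sell 125: 125/413 × $4,999.25 → $1,513.09
Total COGS = $1,613.69 + $1,260.65 + $3,650.36 + $1,513.09 = $8,037.79
Ending inventory (cost pool remaining) = $3,486.16

COGS = $8,037.79; ending inventory = $3,486.16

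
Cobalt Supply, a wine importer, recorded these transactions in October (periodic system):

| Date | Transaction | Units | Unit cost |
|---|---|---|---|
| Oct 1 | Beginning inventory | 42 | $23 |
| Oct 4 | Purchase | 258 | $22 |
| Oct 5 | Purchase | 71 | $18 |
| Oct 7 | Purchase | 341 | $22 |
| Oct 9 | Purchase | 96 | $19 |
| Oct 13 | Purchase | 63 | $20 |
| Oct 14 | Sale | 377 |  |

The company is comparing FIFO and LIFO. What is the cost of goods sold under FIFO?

COGS = $8,052

FIFO COGS: 42 @ $23 + 258 @ $22 + 71 @ $18 + 6 @ $22 = $8,052
LIFO COGS: 63 @ $20 + 96 @ $19 + 218 @ $22 = $7,880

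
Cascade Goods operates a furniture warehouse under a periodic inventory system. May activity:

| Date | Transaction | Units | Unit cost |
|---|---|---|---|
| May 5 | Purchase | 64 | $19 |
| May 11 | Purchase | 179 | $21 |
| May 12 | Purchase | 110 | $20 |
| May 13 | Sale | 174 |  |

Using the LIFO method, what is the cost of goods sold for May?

May 13, 174 sold [LIFO — newest first]: 110 @ $20 + 64 @ $21 = $3,544
Ending inventory: 64 @ $19 + 115 @ $21 = $3,631

COGS = $3,544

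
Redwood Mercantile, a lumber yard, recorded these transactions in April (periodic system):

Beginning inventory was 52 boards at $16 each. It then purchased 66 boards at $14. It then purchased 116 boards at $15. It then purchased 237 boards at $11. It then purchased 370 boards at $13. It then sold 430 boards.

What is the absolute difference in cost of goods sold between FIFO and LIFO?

$182

FIFO COGS: 52 @ $16 + 66 @ $14 + 116 @ $15 + 196 @ $11 = $5,652
LIFO COGS: 370 @ $13 + 60 @ $11 = $5,470
Difference = |$5,652 − $5,470| = $182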